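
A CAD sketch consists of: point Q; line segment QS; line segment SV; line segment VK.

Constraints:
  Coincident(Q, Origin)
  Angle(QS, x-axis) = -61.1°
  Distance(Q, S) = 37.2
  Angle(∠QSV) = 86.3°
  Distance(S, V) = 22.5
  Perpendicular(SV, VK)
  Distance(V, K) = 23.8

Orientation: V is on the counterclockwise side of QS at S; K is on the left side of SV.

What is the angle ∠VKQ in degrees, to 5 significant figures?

123.54°

Q is at the origin; QS runs at -61.1° with length 37.2, so S = 37.2·(cos -61.1°, sin -61.1°) = (17.978, -32.567). ∠QSV = 86.3°, so SV runs at -61.1° + (180° − 86.3°) = 32.600° from the x-axis; with |SV| = 22.5, V = S + 22.5·(cos 32.600°, sin 32.600°) = (36.933, -20.445). The perpendicularity gives VK at right angles to SV; with |VK| = 23.8 on the left of SV, K = V + 23.8·(-0.53877, 0.84245) = (24.111, -0.39457). Then cos ∠VKQ = KV·KQ / (|KV||KQ|), giving 123.54°.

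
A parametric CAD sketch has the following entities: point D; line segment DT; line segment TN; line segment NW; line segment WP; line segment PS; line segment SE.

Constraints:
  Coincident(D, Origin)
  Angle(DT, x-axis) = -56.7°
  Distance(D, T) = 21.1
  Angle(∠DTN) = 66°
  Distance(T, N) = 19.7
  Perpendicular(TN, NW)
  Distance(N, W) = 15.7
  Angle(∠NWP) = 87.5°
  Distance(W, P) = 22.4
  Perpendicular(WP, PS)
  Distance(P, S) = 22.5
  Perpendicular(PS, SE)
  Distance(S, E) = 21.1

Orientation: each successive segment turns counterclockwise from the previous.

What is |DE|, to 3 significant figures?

28.3

D is at the origin; DT runs at -56.7° with length 21.1, so T = (11.6, -17.6). ∠DTN = 66.0° gives TN at 57.3° from the x-axis; with |TN| = 19.7, N = (22.2, -1.06). TN is perpendicular to NW, so NW runs at 147°; with |NW| = 15.7, W = (9.02, 7.42). ∠NWP = 87.5° gives WP at -120° from the x-axis; with |WP| = 22.4, P = (-2.25, -11.9). WP ⟂ PS, so PS runs at -30.2°; with |PS| = 22.5, S = (17.2, -23.3). The perpendicularity gives SE at right angles to PS, so SE runs at 59.8°; with |SE| = 21.1, E = (27.8, -5.02). Then |DE| = |E − D| = 28.3.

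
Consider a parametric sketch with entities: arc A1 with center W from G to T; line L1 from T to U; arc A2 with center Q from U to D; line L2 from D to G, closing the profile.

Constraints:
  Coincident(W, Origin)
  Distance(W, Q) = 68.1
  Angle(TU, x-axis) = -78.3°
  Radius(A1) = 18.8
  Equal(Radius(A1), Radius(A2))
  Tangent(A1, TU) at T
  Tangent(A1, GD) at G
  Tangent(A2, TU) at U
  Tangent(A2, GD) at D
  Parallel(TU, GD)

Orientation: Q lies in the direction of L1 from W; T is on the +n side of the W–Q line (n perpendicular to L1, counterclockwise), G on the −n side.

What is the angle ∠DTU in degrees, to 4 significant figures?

28.90°

The slot axis is L1's direction at -78.3°, so u = (cos -78.3°, sin -78.3°) = (0.2028, -0.9792) and n = (−sin -78.3°, cos -78.3°) = (0.9792, 0.2028). W is at the origin and Q lies 68.1 along u from W, so Q = 68.1·u = (13.81, -66.69). Tangency of A1 to both parallel lines with radius 18.8 puts T and G at W ± 18.8·n: T = (18.41, 3.812), G = (-18.41, -3.812). Equal radii place U and D the same way about Q: U = Q + 18.8·n = (32.22, -62.87), D = Q − 18.8·n = (-4.600, -70.50). Then cos ∠DTU = TD·TU / (|TD||TU|), giving 28.90°.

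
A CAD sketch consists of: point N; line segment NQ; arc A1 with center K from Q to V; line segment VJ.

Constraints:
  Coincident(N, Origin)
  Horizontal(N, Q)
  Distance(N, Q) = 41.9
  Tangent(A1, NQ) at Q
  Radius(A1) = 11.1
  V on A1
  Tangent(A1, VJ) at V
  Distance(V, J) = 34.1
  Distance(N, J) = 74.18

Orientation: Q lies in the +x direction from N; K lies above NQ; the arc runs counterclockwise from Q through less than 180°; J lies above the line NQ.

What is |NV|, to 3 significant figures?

53.2

N is at the origin; NQ is horizontal with |NQ| = 41.9 and Q on the +x side, so Q = (41.9, 0.00). Since A1 is tangent to NQ there, KQ ⟂ NQ, so K = Q + (0, 11.1) = (41.9, 11.1). Since KV ⟂ VJ (tangency), |KJ| = √(11.1² + 34.1²) = 35.9 regardless of where V sits on A1. So J lies on both circle(N, 74.18) and circle(K, 35.9); the above-NQ intersection is J = (61.9, 40.9). V is the foot of the tangent from J: V = (52.6, 8.06).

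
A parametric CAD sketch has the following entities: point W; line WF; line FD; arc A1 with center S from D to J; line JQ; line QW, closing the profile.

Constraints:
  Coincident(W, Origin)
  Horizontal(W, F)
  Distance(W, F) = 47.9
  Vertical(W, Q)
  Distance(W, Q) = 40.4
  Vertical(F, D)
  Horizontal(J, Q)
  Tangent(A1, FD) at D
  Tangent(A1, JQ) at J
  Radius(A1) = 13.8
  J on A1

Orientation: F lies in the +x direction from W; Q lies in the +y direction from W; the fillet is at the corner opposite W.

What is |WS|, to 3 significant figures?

43.2

W and Q share the same x with |WQ| = 40.4 and Q on the +y side, so Q = (0.00, 40.4). The virtual corner opposite W is at (47.9, 40.4). Since A1 is tangent to FD there, SD ⟂ FD and the tangent condition forces SJ to be normal to JQ, with radius 13.8, so the center S sits 13.8 in from both sides at S = (34.1, 26.6). Then |WS| = |S − W| = 43.2.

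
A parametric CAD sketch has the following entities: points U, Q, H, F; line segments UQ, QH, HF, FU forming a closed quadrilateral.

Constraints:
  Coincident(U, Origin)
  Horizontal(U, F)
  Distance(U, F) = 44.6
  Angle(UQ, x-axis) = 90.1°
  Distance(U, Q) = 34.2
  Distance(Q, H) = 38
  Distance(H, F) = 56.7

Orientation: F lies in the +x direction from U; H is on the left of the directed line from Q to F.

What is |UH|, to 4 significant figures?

63.61

Checks: U.y = 0.00, F.y = 0.00 ✓; |QH| = 38.00 ✓; |HF| = 56.70 ✓.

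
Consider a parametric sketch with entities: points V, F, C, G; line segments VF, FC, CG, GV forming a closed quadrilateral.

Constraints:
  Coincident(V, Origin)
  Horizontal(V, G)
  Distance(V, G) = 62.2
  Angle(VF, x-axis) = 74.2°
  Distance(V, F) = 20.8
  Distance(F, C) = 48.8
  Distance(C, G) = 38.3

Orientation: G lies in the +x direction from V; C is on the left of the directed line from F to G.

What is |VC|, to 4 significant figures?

63.28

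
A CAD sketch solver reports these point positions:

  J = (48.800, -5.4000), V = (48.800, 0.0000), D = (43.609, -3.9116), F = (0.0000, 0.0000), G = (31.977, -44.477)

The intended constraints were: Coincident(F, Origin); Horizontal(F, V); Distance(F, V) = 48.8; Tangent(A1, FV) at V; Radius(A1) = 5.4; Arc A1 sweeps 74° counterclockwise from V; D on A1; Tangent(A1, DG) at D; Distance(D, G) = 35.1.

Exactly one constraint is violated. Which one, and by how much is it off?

Distance(D, G) = 35.1 — off by 7.10.

F = (0.00, 0.00) ✓; F.y = 0.00, V.y = 0.00 ✓; |FV| = 48.80 ✓; ∠(JV, VF) = 90.00° ✓; |JV| = 5.400 ✓; bearing(J→D) − bearing(J→V) = 74.00° ✓; |JD| = 5.400 ✓; ∠(JD, DG) = 90.00° ✓; |DG| = 42.20 ✗.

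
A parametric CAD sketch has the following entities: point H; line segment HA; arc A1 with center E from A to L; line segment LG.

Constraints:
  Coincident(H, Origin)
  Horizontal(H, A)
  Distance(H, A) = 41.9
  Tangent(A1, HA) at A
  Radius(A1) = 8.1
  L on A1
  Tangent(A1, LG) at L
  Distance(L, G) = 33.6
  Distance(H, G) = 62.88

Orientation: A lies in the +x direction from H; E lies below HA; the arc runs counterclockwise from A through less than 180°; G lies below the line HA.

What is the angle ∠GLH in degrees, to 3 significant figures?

129°

Checks: |EL| = 8.100 ✓; ∠(EL, LG) = 90.00° ✓; |LG| = 33.60 ✓; |HG| = 62.88 ✓.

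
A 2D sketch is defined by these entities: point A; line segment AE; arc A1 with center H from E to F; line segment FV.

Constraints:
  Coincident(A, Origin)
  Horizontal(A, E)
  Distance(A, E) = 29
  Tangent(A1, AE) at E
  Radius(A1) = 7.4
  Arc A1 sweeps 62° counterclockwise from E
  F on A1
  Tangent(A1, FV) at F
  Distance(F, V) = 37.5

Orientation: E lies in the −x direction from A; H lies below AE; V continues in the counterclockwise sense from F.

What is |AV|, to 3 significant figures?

64.8

On A1, E sits at bearing 90° from H; a 62° counterclockwise sweep puts F at bearing 152°, so F = H + 7.4·(cos 152°, sin 152°) = (-35.5, -3.93). A1 meets FV tangentially, so HF is at right angles to FV, so FV runs along (−sin 152°, cos 152°); with |FV| = 37.5, V = (-53.1, -37.0). Then |AV| = |V − A| = 64.8.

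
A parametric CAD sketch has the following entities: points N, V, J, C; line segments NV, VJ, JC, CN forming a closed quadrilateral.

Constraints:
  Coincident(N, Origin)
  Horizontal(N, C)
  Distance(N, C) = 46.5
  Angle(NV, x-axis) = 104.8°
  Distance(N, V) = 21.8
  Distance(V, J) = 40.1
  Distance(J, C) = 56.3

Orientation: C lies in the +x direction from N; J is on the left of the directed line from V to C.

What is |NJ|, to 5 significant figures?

54.966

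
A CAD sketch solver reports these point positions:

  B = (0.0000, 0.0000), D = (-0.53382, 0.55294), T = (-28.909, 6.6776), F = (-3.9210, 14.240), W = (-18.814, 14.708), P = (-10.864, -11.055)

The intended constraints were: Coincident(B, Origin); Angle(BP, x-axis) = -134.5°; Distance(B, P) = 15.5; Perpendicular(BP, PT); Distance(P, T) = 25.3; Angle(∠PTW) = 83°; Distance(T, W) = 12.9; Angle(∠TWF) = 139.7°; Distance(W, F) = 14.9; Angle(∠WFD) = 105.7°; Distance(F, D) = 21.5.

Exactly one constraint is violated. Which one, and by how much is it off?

Distance(F, D) = 21.5 — off by 7.40.

B = (0.00, 0.00) ✓; BP at -134.5° ✓; |BP| = 15.50 ✓; ∠(BP, PT) = 90.00° ✓; |PT| = 25.30 ✓; ∠PTW = 83.00° ✓; |TW| = 12.90 ✓; ∠TWF = 139.7° ✓; |WF| = 14.90 ✓; ∠WFD = 105.7° ✓; |FD| = 14.10 ✗.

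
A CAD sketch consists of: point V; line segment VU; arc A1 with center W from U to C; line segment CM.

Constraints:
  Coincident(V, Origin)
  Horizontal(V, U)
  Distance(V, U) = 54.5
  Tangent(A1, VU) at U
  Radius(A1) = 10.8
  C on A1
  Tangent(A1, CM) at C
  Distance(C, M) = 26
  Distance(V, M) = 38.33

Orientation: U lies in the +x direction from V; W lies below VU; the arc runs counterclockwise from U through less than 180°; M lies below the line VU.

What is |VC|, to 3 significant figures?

46.3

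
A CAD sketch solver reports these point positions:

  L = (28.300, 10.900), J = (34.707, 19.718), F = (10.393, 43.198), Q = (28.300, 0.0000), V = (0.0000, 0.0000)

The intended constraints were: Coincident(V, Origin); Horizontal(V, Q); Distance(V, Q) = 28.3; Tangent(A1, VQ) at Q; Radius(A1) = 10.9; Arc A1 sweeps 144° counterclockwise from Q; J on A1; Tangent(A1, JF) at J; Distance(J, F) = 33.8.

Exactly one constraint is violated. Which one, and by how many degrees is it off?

Tangent(A1, JF) at J — off by 8.00°.

V = (0.00, 0.00) ✓; V.y = 0.00, Q.y = 0.00 ✓; |VQ| = 28.30 ✓; ∠(LQ, QV) = 90.00° ✓; |LQ| = 10.90 ✓; bearing(L→J) − bearing(L→Q) = 144.0° ✓; |LJ| = 10.90 ✓; ∠(LJ, JF) = 98.00° ✗; |JF| = 33.80 ✓.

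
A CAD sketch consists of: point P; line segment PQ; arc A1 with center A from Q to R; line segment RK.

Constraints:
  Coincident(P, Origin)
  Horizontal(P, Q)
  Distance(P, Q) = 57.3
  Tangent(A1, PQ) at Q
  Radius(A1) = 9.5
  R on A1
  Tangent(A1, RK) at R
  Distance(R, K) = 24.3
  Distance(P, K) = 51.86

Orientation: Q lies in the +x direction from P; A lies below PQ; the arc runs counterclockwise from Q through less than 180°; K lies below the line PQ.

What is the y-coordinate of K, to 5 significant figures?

-30.561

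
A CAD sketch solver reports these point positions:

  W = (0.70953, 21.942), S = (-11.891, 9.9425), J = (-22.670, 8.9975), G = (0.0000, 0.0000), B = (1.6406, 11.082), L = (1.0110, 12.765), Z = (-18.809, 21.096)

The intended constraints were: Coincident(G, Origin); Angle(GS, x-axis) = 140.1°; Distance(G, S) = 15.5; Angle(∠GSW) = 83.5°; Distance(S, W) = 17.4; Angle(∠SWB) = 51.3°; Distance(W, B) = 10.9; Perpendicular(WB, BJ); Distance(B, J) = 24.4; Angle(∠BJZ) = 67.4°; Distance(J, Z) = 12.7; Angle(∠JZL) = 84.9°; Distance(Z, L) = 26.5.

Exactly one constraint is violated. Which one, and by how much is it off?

Distance(Z, L) = 26.5 — off by 5.00.

G = (0.00, 0.00) ✓; GS at 140.1° ✓; |GS| = 15.50 ✓; ∠GSW = 83.50° ✓; |SW| = 17.40 ✓; ∠SWB = 51.30° ✓; |WB| = 10.90 ✓; ∠(WB, BJ) = 90.00° ✓; |BJ| = 24.40 ✓; ∠BJZ = 67.40° ✓; |JZ| = 12.70 ✓; ∠JZL = 84.90° ✓; |ZL| = 21.50 ✗.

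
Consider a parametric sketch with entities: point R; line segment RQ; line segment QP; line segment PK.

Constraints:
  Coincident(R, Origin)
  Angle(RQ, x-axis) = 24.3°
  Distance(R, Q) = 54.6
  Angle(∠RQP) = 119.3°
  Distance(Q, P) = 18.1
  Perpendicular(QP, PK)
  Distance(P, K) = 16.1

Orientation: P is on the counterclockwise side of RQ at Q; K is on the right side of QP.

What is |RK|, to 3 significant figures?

77.9

R is at the origin; RQ runs at 24.3° with length 54.6, so Q = 54.6·(cos 24.3°, sin 24.3°) = (49.8, 22.5). ∠RQP = 119.3°, so QP runs at 24.3° + (180° − 119.3°) = 85.0° from the x-axis; with |QP| = 18.1, P = Q + 18.1·(cos 85.0°, sin 85.0°) = (51.3, 40.5). The perpendicularity gives PK at right angles to QP; with |PK| = 16.1 on the right of QP, K = P + 16.1·(0.996, -0.0872) = (67.4, 39.1). Then |RK| = |K − R| = 77.9.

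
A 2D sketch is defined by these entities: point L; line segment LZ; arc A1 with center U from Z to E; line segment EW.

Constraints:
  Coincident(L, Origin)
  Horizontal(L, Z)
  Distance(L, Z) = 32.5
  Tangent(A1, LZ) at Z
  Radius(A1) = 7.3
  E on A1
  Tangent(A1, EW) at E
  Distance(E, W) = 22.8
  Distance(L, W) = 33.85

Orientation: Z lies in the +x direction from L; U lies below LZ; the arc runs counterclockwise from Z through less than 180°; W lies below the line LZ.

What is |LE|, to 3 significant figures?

26.0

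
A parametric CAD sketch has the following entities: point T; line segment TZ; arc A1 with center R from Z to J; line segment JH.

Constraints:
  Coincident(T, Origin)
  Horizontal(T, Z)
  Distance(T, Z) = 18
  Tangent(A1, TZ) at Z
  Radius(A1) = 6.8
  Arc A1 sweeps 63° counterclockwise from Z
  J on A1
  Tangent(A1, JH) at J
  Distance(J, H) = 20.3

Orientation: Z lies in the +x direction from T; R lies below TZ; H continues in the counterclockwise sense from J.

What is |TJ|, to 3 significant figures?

12.5

T is at the origin; T and Z share the same y with |TZ| = 18.0 and Z on the +x side, so Z = (18.0, 0.00). A1 meets TZ tangentially, so RZ is at right angles to TZ, so R = Z + (0, -6.8) = (18.0, -6.80). On A1, Z sits at bearing 90° from R; a 63° counterclockwise sweep puts J at bearing 153°, so J = R + 6.8·(cos 153°, sin 153°) = (11.9, -3.71). Then |TJ| = |J − T| = 12.5.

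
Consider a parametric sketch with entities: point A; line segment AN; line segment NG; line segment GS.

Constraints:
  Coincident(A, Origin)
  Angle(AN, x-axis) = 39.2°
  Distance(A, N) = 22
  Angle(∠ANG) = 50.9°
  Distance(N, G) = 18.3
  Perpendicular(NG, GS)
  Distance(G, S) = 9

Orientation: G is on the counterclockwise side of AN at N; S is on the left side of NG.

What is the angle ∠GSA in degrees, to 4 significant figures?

151.3°

∠ANG = 50.9°, so NG runs at 39.2° + (180° − 50.9°) = 168.3° from the x-axis; with |NG| = 18.3, G = N + 18.3·(cos 168.3°, sin 168.3°) = (-0.8710, 17.62). NG is perpendicular to GS; with |GS| = 9.0 on the left of NG, S = G + 9.0·(-0.2028, -0.9792) = (-2.696, 8.803). Then cos ∠GSA = SG·SA / (|SG||SA|), giving 151.3°.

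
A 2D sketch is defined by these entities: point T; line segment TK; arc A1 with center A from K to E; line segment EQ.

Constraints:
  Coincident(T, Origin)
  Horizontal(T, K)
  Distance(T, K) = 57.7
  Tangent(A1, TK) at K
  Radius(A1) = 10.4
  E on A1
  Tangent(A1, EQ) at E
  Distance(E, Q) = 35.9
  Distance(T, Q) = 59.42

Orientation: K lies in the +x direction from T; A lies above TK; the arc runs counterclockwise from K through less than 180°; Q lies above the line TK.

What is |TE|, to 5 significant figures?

67.550

Checks: |AE| = 10.40 ✓; ∠(AE, EQ) = 90.00° ✓; |EQ| = 35.90 ✓; |TQ| = 59.42 ✓.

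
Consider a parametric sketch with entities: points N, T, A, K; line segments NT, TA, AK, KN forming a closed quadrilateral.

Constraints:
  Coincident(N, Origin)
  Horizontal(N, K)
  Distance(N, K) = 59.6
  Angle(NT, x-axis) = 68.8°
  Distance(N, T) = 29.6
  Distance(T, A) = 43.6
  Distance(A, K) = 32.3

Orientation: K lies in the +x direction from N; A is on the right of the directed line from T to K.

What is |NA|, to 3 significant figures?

31.8

Checks: NT at 68.80° ✓; |TA| = 43.60 ✓; |AK| = 32.30 ✓.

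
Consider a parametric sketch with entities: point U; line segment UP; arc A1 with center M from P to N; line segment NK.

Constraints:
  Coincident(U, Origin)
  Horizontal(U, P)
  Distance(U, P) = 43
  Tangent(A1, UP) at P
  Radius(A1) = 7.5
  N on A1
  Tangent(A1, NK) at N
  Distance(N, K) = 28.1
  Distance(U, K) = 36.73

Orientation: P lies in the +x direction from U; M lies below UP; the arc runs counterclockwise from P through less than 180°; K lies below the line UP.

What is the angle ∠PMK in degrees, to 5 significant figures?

136.59°

Checks: |MN| = 7.500 ✓; ∠(MN, NK) = 90.00° ✓; |NK| = 28.10 ✓; |UK| = 36.73 ✓.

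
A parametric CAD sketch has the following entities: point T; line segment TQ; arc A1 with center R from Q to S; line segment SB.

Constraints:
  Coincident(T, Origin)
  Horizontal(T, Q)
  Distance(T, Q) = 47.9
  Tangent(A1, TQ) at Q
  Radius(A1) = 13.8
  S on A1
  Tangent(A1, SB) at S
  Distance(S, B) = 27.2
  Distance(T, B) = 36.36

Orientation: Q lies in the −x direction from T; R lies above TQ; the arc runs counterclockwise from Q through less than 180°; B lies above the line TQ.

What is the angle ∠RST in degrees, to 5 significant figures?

157.26°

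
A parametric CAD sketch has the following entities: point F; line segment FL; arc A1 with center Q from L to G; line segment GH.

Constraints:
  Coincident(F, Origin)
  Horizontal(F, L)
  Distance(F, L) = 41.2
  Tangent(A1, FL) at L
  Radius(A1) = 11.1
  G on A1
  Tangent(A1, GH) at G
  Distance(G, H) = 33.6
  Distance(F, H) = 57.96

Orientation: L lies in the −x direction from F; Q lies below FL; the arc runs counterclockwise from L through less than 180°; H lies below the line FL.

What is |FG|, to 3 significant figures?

53.5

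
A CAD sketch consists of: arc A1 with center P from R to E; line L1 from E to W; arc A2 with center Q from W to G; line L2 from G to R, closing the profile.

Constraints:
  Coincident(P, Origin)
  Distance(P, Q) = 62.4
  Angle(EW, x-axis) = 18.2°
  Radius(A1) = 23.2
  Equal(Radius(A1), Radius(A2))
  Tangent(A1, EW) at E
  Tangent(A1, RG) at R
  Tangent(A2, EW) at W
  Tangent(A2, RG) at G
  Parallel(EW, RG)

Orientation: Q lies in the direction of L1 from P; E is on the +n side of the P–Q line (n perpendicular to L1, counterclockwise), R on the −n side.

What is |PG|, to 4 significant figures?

66.57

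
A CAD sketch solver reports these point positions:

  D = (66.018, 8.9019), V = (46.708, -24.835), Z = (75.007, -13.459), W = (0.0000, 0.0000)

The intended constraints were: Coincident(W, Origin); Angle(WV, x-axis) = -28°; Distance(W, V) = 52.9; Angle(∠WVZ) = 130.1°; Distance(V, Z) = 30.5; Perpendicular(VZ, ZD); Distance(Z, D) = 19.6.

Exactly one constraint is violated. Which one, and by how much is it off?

Distance(Z, D) = 19.6 — off by 4.50.

W = (0.00, 0.00) ✓; WV at -28.00° ✓; |WV| = 52.90 ✓; ∠WVZ = 130.1° ✓; |VZ| = 30.50 ✓; ∠(VZ, ZD) = 90.00° ✓; |ZD| = 24.10 ✗.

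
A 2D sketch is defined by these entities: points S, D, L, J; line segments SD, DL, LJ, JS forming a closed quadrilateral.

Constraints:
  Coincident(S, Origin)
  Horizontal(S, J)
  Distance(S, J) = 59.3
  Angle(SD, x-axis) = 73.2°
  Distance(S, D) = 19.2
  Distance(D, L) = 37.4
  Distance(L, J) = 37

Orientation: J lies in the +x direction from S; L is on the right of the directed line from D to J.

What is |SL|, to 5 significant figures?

28.384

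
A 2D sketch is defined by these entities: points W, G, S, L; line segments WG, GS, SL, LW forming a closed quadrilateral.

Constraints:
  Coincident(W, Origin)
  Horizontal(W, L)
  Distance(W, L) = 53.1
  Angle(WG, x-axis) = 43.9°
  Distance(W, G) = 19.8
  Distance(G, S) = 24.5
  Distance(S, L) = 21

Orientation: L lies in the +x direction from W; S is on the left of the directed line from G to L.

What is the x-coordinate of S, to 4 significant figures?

38.72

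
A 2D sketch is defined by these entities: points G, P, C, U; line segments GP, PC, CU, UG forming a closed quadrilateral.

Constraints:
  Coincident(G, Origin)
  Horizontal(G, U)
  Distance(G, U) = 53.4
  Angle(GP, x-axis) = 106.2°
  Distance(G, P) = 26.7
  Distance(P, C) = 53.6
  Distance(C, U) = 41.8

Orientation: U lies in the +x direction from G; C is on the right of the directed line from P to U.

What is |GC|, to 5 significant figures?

27.994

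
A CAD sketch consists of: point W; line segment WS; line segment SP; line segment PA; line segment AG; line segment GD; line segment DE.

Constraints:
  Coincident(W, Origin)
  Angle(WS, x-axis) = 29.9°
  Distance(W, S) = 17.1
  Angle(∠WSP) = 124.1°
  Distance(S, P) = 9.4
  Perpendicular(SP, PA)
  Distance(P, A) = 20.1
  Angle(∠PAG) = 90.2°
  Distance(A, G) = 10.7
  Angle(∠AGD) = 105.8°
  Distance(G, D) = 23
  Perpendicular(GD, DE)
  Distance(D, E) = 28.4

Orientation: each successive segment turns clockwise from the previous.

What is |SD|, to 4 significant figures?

7.890

W is at the origin; WS runs at 29.9° with length 17.1, so S = (14.82, 8.524). ∠WSP = 124.1° gives SP at -26.00° from the x-axis; with |SP| = 9.4, P = (23.27, 4.403). The perpendicularity gives PA at right angles to SP, so PA runs at -116.0°; with |PA| = 20.1, A = (14.46, -13.66). ∠PAG = 90.2° gives AG at 154.2° from the x-axis; with |AG| = 10.7, G = (4.828, -9.005). ∠AGD = 105.8° gives GD at 80.00° from the x-axis; with |GD| = 23.0, D = (8.822, 13.65). Then |SD| = |D − S| = 7.890.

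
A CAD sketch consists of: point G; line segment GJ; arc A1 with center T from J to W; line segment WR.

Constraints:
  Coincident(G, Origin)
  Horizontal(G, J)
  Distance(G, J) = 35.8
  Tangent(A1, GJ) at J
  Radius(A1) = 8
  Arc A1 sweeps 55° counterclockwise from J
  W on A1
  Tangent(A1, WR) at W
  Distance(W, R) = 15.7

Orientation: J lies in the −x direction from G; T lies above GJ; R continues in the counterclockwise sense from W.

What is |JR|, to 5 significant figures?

22.513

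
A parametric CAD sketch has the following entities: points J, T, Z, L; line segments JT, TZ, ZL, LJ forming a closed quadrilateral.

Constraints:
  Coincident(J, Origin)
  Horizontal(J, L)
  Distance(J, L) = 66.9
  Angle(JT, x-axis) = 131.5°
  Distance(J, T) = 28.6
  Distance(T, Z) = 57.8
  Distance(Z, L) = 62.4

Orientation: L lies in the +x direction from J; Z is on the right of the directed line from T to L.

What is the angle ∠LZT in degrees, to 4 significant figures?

94.73°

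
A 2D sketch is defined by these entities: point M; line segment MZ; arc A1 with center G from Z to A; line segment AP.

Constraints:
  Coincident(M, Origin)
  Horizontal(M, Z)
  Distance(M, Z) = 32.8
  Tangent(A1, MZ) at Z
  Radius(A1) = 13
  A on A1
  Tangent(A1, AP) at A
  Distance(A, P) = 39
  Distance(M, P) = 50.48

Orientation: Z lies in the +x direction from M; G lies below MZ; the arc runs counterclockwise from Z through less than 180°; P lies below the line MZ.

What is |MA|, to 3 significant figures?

22.6

M is at the origin; M and Z share the same y with |MZ| = 32.8 and Z on the +x side, so Z = (32.8, 0.00). Since A1 is tangent to MZ there, GZ ⟂ MZ, so G = Z + (0, -13) = (32.8, -13.0). Since GA ⟂ AP (tangency), |GP| = √(13.0² + 39.0²) = 41.1 regardless of where A sits on A1. So P lies on both circle(M, 50.48) and circle(G, 41.1); the below-MZ intersection is P = (12.7, -48.9). A is the foot of the tangent from P: A = (20.0, -10.6).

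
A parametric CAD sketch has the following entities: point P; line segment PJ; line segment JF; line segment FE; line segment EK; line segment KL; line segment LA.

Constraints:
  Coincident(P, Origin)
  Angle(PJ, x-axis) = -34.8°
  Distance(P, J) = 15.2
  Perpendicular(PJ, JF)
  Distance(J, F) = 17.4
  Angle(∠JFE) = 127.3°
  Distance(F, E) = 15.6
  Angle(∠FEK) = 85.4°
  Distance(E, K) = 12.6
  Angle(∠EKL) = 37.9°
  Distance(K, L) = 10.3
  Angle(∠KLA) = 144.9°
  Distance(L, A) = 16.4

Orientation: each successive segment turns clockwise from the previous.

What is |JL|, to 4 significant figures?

21.85

∠FEK = 85.4° gives EK at 87.90° from the x-axis; with |EK| = 12.6, K = (-12.57, -11.05). ∠EKL = 37.9° gives KL at -54.20° from the x-axis; with |KL| = 10.3, L = (-6.547, -19.41). Then |JL| = |L − J| = 21.85.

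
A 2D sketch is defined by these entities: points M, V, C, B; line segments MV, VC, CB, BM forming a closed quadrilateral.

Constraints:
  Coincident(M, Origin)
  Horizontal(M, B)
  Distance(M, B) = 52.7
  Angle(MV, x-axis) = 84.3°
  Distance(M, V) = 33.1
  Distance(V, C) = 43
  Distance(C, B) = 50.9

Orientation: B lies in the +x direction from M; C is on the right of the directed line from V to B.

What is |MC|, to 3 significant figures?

10.4

M is at the origin; M and B share the same y with |MB| = 52.7 and B in +x, so B = (52.7, 0). MV runs at 84.3° with |MV| = 33.1, so V = (3.29, 32.9). C is determined by |VC| = 43.0 and |CB| = 50.9 together: it lies at the intersection of circle(V, 43.0) and circle(B, 50.9). With |VB| = 59.4, the foot of the radical line on VB is 23.4 from V and the perpendicular offset is √(43.0² − 23.4²) = 36.0. Taking the right-of-VB solution: C = (2.80, -10.1).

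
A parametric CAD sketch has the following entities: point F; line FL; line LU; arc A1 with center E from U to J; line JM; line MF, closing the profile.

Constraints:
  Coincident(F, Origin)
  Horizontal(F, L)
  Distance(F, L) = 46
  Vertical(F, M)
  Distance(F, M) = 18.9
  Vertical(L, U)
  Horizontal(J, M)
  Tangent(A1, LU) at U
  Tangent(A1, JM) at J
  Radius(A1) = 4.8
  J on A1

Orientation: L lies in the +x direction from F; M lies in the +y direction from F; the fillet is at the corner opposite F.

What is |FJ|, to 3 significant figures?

45.3

F is at the origin; F and L share the same y with |FL| = 46.0 and L on the +x side, so L = (46.0, 0.00). F and M share the same x with |FM| = 18.9 and M on the +y side, so M = (0.00, 18.9). The virtual corner opposite F is at (46.0, 18.9). Since A1 is tangent to LU there, EU ⟂ LU and A1 meets JM tangentially, so EJ is at right angles to JM, with radius 4.8, so the center E sits 4.8 in from both sides at E = (41.2, 14.1). That places the tangent points at U = (46.0, 14.1) on LU and J = (41.2, 18.9) on JM. Then |FJ| = |J − F| = 45.3.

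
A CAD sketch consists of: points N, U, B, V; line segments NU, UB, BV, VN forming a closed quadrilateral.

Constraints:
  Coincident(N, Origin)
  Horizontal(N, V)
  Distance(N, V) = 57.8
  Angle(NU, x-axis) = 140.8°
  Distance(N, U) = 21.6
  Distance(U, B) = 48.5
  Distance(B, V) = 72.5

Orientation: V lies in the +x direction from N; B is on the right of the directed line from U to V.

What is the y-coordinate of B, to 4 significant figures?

-33.73

Checks: |UB| = 48.50 ✓; |BV| = 72.50 ✓.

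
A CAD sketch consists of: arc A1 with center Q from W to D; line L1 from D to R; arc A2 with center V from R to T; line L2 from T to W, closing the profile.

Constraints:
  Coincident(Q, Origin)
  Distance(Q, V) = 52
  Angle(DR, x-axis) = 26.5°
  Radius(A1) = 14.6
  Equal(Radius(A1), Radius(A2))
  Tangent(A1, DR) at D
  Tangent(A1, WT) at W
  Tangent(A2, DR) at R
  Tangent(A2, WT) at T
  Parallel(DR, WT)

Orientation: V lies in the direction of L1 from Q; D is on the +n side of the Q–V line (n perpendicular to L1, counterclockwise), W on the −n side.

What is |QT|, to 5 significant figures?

54.011

The slot axis is L1's direction at 26.5°, so u = (cos 26.5°, sin 26.5°) = (0.89493, 0.44620) and n = (−sin 26.5°, cos 26.5°) = (-0.44620, 0.89493). Q is at the origin and V lies 52.0 along u from Q, so V = 52.0·u = (46.537, 23.202). Tangency of A1 to both parallel lines with radius 14.6 puts D and W at Q ± 14.6·n: D = (-6.5145, 13.066), W = (6.5145, -13.066). Equal radii place R and T the same way about V: R = V + 14.6·n = (40.022, 36.268), T = V − 14.6·n = (53.051, 10.136). Then |QT| = |T − Q| = 54.011.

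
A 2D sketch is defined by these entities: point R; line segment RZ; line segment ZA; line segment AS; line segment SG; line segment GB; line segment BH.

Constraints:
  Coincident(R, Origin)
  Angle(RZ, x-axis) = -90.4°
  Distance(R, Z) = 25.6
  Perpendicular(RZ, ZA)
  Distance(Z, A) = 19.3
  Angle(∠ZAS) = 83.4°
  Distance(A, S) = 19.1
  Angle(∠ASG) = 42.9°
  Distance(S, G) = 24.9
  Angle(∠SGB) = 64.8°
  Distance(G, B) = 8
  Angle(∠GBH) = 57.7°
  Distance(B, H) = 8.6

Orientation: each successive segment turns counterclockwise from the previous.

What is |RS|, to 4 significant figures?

18.34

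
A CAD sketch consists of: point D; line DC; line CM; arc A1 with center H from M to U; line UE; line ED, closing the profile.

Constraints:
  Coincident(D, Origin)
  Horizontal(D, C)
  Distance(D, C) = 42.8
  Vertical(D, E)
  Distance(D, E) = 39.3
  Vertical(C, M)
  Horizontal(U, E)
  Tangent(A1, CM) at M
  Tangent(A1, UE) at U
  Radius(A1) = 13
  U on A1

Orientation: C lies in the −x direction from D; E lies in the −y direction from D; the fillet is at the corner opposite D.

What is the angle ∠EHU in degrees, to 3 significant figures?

66.4°

D is at the origin; DC is horizontal with |DC| = 42.8 and C on the −x side, so C = (-42.8, 0.00). DE is vertical with |DE| = 39.3 and E on the −y side, so E = (0.00, -39.3). The virtual corner opposite D is at (-42.8, -39.3). Tangency of A1 to CM means the radius HM is perpendicular to CM and tangency of A1 to UE means the radius HU is perpendicular to UE, with radius 13.0, so the center H sits 13.0 in from both sides at H = (-29.8, -26.3). That places the tangent points at M = (-42.8, -26.3) on CM and U = (-29.8, -39.3) on UE. Then cos ∠EHU = HE·HU / (|HE||HU|), giving 66.4°.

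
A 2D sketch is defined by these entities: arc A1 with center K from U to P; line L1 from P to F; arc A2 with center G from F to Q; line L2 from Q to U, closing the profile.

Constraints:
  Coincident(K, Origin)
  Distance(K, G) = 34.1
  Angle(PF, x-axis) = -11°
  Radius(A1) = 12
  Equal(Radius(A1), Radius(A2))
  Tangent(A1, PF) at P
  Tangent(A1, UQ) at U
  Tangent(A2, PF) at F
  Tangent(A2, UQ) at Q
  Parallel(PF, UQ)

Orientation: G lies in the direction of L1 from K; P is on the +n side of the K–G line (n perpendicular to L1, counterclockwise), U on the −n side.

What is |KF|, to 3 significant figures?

36.1

Tangency of A1 to both parallel lines with radius 12.0 puts P and U at K ± 12.0·n: P = (2.29, 11.8), U = (-2.29, -11.8). Equal radii place F and Q the same way about G: F = G + 12.0·n = (35.8, 5.27), Q = G − 12.0·n = (31.2, -18.3). Then |KF| = |F − K| = 36.1.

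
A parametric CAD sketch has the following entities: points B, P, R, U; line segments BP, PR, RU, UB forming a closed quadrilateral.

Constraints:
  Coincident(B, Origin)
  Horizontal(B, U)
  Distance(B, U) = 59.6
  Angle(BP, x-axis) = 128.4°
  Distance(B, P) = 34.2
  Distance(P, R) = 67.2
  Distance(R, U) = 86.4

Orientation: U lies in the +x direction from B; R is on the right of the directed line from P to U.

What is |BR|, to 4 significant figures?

43.64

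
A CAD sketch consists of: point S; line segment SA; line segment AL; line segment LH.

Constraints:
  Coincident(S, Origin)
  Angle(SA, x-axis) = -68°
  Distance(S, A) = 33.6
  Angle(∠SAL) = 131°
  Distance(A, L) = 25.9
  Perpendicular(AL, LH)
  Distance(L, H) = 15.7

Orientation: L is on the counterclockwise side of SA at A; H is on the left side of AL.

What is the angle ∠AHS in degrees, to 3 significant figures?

42.6°

∠SAL = 131.0°, so AL runs at -68.0° + (180° − 131.0°) = -19.0° from the x-axis; with |AL| = 25.9, L = A + 25.9·(cos -19.0°, sin -19.0°) = (37.1, -39.6). AL ⟂ LH; with |LH| = 15.7 on the left of AL, H = L + 15.7·(0.326, 0.946) = (42.2, -24.7). Then cos ∠AHS = HA·HS / (|HA||HS|), giving 42.6°.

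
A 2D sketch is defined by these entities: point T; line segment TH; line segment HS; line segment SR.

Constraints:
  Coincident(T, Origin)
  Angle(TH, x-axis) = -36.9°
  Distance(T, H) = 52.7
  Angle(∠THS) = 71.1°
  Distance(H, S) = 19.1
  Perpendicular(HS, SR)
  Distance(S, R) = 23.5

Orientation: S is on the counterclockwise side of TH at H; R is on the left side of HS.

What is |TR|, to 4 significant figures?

26.44

T is at the origin; TH runs at -36.9° with length 52.7, so H = 52.7·(cos -36.9°, sin -36.9°) = (42.14, -31.64). ∠THS = 71.1°, so HS runs at -36.9° + (180° − 71.1°) = 72.00° from the x-axis; with |HS| = 19.1, S = H + 19.1·(cos 72.00°, sin 72.00°) = (48.05, -13.48). The perpendicularity gives SR at right angles to HS; with |SR| = 23.5 on the left of HS, R = S + 23.5·(-0.9511, 0.3090) = (25.70, -6.215). Then |TR| = |R − T| = 26.44.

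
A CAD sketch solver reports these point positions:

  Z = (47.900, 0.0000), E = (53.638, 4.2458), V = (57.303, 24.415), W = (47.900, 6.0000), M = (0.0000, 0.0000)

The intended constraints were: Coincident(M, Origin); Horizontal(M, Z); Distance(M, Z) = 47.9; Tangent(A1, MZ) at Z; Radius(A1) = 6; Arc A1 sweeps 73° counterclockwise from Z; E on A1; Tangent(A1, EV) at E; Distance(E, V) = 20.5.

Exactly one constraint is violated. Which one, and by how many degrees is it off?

Tangent(A1, EV) at E — off by 6.70°.

M = (0.00, 0.00) ✓; M.y = 0.00, Z.y = 0.00 ✓; |MZ| = 47.90 ✓; ∠(WZ, ZM) = 90.00° ✓; |WZ| = 6.000 ✓; bearing(W→E) − bearing(W→Z) = 73.00° ✓; |WE| = 6.000 ✓; ∠(WE, EV) = 83.30° ✗; |EV| = 20.50 ✓.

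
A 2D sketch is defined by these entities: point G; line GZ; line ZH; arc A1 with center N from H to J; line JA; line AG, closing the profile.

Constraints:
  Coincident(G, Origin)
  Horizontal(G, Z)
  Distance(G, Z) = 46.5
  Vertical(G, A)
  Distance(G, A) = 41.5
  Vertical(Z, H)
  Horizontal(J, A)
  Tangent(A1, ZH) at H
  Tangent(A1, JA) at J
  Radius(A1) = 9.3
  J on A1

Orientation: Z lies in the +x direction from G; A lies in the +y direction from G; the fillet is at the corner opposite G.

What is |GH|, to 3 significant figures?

56.6

The virtual corner opposite G is at (46.5, 41.5). A1 meets ZH tangentially, so NH is at right angles to ZH and since A1 is tangent to JA there, NJ ⟂ JA, with radius 9.3, so the center N sits 9.3 in from both sides at N = (37.2, 32.2). That places the tangent points at H = (46.5, 32.2) on ZH and J = (37.2, 41.5) on JA. Then |GH| = |H − G| = 56.6.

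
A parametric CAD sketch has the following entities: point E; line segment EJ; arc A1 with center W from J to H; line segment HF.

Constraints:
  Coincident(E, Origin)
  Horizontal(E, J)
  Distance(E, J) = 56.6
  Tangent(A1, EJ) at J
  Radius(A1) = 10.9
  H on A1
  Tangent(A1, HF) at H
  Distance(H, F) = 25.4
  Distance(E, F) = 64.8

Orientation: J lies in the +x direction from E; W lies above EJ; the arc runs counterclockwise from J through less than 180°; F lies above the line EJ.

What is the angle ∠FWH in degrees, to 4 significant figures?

66.77°

Checks: E.y = 0.00, J.y = 0.00 ✓; |WH| = 10.90 ✓; ∠(WH, HF) = 90.00° ✓; |HF| = 25.40 ✓; |EF| = 64.80 ✓.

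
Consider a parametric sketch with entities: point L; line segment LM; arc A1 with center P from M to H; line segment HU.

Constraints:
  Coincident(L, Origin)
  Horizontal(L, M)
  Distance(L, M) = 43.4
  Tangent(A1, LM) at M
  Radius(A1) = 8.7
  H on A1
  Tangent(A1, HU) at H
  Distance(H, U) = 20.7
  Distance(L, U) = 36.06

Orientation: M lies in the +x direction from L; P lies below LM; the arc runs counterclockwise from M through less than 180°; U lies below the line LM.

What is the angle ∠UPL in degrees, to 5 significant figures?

54.188°

Checks: L.y = 0.00, M.y = 0.00 ✓; |PH| = 8.700 ✓; ∠(PH, HU) = 90.00° ✓; |HU| = 20.70 ✓; |LU| = 36.06 ✓.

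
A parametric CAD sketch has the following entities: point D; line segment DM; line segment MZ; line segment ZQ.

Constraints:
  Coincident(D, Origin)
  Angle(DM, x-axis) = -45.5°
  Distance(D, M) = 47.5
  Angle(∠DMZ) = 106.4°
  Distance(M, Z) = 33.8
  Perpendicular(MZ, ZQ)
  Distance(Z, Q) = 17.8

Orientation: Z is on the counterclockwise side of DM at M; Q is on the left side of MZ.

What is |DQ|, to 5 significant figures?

54.772

D is at the origin; DM runs at -45.5° with length 47.5, so M = 47.5·(cos -45.5°, sin -45.5°) = (33.293, -33.879). ∠DMZ = 106.4°, so MZ runs at -45.5° + (180° − 106.4°) = 28.100° from the x-axis; with |MZ| = 33.8, Z = M + 33.8·(cos 28.100°, sin 28.100°) = (63.109, -17.959). MZ is perpendicular to ZQ; with |ZQ| = 17.8 on the left of MZ, Q = Z + 17.8·(-0.47101, 0.88213) = (54.725, -2.2573). Then |DQ| = |Q − D| = 54.772.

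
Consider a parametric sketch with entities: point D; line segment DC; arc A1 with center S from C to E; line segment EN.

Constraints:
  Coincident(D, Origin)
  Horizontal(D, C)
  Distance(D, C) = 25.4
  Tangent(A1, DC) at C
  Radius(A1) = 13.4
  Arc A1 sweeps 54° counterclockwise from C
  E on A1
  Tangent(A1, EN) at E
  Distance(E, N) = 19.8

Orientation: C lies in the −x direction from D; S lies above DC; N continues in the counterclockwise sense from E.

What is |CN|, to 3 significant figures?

31.1

D is at the origin; D and C share the same y with |DC| = 25.4 and C on the −x side, so C = (-25.4, 0.00). Since A1 is tangent to DC there, SC ⟂ DC, so S = C + (0, 13.4) = (-25.4, 13.4). On A1, C sits at bearing -90° from S; a 54° counterclockwise sweep puts E at bearing -36°, so E = S + 13.4·(cos -36°, sin -36°) = (-14.6, 5.52). Tangency of A1 to EN means the radius SE is perpendicular to EN, so EN runs along (−sin -36°, cos -36°); with |EN| = 19.8, N = (-2.92, 21.5). Then |CN| = |N − C| = 31.1.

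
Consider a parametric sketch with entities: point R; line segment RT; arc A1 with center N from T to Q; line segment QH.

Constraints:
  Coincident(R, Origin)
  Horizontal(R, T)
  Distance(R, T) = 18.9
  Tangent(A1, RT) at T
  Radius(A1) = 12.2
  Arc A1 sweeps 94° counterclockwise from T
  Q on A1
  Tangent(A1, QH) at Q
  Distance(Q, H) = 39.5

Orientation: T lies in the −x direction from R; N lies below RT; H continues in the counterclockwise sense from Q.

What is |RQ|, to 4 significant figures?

33.70

R is at the origin; R and T share the same y with |RT| = 18.9 and T on the −x side, so T = (-18.90, 0.000). Since A1 is tangent to RT there, NT ⟂ RT, so N = T + (0, -12.2) = (-18.90, -12.20). On A1, T sits at bearing 90° from N; a 94° counterclockwise sweep puts Q at bearing 184°, so Q = N + 12.2·(cos 184°, sin 184°) = (-31.07, -13.05). Then |RQ| = |Q − R| = 33.70.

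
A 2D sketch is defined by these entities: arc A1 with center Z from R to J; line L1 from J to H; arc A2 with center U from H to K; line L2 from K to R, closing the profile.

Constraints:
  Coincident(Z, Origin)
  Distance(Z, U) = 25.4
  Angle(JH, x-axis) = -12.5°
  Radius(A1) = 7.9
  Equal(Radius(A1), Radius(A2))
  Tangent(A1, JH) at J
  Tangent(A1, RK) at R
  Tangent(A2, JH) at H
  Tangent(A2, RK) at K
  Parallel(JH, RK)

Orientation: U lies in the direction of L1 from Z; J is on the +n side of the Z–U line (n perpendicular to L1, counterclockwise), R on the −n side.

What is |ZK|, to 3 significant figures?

26.6

Tangency of A1 to both parallel lines with radius 7.9 puts J and R at Z ± 7.9·n: J = (1.71, 7.71), R = (-1.71, -7.71). Equal radii place H and K the same way about U: H = U + 7.9·n = (26.5, 2.22), K = U − 7.9·n = (23.1, -13.2). Then |ZK| = |K − Z| = 26.6.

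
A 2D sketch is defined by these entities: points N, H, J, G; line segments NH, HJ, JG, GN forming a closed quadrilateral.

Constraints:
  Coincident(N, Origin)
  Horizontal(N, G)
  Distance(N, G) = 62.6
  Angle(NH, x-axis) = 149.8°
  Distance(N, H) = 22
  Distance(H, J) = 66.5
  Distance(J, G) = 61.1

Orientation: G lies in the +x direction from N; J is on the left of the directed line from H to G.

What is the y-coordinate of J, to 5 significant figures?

53.155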